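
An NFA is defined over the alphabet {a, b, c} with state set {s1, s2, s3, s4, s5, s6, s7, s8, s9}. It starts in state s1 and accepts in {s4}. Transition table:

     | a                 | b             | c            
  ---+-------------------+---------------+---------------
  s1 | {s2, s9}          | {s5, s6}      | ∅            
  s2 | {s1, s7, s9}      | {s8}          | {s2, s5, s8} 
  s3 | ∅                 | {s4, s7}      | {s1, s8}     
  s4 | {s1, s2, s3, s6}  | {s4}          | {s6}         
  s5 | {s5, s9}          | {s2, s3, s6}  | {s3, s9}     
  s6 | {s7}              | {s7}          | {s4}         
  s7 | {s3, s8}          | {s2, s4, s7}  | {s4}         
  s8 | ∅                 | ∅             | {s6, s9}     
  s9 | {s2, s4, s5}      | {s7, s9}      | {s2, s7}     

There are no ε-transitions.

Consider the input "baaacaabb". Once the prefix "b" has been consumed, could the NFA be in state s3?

No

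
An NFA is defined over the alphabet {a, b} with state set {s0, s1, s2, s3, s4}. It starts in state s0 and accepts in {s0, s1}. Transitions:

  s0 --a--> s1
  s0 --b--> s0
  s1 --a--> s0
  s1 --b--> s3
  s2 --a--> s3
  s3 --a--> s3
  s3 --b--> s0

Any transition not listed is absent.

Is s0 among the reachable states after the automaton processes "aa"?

Yes

Start in {s0}.
Read 'a': s0→{s1}; now {s1}.
Read 'a': s1→{s0}; now {s0}.
State s0 is in {s0}.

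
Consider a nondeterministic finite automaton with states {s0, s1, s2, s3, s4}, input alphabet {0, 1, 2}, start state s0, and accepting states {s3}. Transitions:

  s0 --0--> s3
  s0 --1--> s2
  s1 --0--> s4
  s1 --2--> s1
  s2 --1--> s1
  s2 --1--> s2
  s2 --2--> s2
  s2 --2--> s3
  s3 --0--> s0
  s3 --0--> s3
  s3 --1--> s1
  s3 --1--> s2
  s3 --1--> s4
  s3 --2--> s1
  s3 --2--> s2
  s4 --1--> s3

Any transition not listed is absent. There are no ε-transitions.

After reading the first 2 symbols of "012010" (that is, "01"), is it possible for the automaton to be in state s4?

Start in {s0}.
Read '0': {s0} → {s3}.
Read '1': {s3} → {s1, s2, s4}.
State s4 is in {s1, s2, s4}.

Yes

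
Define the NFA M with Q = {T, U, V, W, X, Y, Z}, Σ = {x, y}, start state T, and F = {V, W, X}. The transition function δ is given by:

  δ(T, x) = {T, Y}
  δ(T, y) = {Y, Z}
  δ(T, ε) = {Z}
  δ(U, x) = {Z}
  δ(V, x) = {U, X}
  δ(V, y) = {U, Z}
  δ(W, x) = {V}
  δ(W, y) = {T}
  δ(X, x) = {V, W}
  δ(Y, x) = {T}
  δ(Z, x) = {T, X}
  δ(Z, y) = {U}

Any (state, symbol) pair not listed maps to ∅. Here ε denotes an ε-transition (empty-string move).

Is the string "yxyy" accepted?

Start: ε-closure({T}) = {T, Z}.
Read 'y': T→{Y, Z}, Z→{U}; now {U, Y, Z}.
Read 'x': U→{Z}, Y→{T}, Z→{T, X}; now {T, X, Z}.
Read 'y': T→{Y, Z}, X→∅, Z→{U}; now {U, Y, Z}.
Read 'y': U→∅, Y→∅, Z→{U}; now {U}.
The final set {U} contains no accepting state.

No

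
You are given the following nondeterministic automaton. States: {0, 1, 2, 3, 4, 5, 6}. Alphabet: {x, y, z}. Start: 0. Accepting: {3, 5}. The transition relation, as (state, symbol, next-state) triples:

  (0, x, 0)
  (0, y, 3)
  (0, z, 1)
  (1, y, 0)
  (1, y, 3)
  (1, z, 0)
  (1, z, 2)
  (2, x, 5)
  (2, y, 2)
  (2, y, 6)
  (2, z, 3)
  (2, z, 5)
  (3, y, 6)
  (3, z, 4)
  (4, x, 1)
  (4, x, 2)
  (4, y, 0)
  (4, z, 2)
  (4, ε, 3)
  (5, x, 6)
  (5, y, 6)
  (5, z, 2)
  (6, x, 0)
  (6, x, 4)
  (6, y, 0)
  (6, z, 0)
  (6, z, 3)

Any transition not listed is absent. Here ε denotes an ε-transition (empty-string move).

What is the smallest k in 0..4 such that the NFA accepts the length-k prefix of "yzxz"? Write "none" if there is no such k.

Start in {0}.
Read 'y': {0} → {3}.
None of the earlier sets intersect F, but {3} does.

1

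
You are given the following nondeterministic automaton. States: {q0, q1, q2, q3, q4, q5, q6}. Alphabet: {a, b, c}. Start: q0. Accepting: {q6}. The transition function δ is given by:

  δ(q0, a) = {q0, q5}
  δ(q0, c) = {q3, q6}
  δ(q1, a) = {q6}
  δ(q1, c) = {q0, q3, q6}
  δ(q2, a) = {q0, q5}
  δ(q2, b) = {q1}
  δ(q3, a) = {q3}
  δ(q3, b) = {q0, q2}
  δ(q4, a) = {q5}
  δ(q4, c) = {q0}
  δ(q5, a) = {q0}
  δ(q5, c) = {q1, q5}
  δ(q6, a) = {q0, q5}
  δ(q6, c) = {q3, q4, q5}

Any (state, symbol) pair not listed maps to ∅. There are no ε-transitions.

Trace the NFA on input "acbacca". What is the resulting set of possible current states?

Start in {q0}.
Read 'a': {q0} → {q0, q5}.
Read 'c': {q0, q5} → {q1, q3, q5, q6}.
Read 'b': {q1, q3, q5, q6} → {q0, q2}.
Read 'a': {q0, q2} → {q0, q5}.
Read 'c': {q0, q5} → {q1, q3, q5, q6}.
Read 'c': {q1, q3, q5, q6} → {q0, q1, q3, q4, q5, q6}.
Read 'a': {q0, q1, q3, q4, q5, q6} → {q0, q3, q5, q6}.

{q0, q3, q5, q6}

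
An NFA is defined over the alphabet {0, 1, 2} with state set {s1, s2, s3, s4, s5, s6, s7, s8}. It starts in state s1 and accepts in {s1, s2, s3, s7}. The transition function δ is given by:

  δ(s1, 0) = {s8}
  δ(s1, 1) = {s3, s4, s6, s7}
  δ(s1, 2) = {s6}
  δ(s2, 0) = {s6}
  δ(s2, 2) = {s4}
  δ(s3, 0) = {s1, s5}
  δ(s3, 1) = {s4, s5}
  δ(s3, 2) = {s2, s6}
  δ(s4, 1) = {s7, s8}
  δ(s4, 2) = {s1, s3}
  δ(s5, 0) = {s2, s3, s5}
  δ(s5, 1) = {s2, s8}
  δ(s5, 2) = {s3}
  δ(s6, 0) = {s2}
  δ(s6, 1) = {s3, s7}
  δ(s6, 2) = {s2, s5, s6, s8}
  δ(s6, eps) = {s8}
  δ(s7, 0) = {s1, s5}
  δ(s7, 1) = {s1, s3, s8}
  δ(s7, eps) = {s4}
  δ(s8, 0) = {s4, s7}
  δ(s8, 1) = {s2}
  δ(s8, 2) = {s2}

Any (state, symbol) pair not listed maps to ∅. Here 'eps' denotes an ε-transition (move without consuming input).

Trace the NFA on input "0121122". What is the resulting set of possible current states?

Start in {s1}.
Read '0': s1→{s8}; now {s8}.
Read '1': s8→{s2}; now {s2}.
Read '2': s2→{s4}; now {s4}.
Read '1': s4→{s7, s8}; union {s7, s8}; ε-closure = {s4, s7, s8}.
Read '1': s4→{s7, s8}, s7→{s1, s3, s8}, s8→{s2}; union {s1, s2, s3, s7, s8}; ε-closure = {s1, s2, s3, s4, s7, s8}.
Read '2': s1→{s6}, s2→{s4}, s3→{s2, s6}, s4→{s1, s3}, s7→∅, s8→{s2}; union {s1, s2, s3, s4, s6}; ε-closure = {s1, s2, s3, s4, s6, s8}.
Read '2': s1→{s6}, s2→{s4}, s3→{s2, s6}, s4→{s1, s3}, s6→{s2, s5, s6, s8}, s8→{s2}; now {s1, s2, s3, s4, s5, s6, s8}.

{s1, s2, s3, s4, s5, s6, s8}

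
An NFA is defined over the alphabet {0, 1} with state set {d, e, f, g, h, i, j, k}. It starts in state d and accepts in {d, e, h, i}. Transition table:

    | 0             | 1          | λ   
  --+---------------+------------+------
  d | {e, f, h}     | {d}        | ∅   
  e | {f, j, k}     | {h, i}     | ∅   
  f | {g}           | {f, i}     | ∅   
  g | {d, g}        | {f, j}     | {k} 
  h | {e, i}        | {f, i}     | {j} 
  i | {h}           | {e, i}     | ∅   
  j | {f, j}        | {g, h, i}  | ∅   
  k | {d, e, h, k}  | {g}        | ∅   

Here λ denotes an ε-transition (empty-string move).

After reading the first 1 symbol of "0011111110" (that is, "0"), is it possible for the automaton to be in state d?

Start in {d}.
Read '0': d→{e, f, h}; union {e, f, h}; ε-closure = {e, f, h, j}.
State d is not in {e, f, h, j}.

No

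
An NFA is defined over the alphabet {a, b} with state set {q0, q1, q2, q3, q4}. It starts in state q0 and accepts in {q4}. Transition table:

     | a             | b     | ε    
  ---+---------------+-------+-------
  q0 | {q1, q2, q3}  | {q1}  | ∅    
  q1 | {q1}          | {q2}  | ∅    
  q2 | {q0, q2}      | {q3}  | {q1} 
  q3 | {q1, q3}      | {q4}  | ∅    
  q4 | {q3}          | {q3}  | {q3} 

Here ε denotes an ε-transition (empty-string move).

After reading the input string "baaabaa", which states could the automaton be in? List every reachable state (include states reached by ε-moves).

Start in {q0}.
Read 'b': q0→{q1}; now {q1}.
Read 'a': q1→{q1}; now {q1}.
Read 'a': q1→{q1}; now {q1}.
Read 'a': q1→{q1}; now {q1}.
Read 'b': q1→{q2}; union {q2}; ε-closure = {q1, q2}.
Read 'a': q1→{q1}, q2→{q0, q2}; now {q0, q1, q2}.
Read 'a': q0→{q1, q2, q3}, q1→{q1}, q2→{q0, q2}; now {q0, q1, q2, q3}.

{q0, q1, q2, q3}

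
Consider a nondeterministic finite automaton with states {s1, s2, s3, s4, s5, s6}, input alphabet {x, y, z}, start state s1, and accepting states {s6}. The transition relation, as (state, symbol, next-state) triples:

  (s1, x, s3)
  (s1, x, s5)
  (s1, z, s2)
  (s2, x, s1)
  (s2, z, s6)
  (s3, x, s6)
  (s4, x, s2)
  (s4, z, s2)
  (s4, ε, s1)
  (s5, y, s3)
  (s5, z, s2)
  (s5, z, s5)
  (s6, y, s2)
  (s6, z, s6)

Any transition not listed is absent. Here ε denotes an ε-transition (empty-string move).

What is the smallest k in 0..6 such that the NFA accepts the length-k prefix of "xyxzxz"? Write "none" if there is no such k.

3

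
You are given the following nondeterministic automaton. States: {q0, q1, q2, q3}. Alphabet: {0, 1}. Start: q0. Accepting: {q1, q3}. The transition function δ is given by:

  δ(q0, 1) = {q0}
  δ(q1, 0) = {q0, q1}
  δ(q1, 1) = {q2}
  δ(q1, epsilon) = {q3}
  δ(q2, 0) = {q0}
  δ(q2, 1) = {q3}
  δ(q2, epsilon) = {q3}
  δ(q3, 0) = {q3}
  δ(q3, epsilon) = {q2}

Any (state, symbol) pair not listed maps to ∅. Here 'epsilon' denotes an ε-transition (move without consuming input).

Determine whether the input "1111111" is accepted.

Start in {q0}.
Read '1': {q0} → {q0}.
Read '1': {q0} → {q0}.
Read '1': {q0} → {q0}.
Read '1': {q0} → {q0}.
Read '1': {q0} → {q0}.
Read '1': {q0} → {q0}.
Read '1': {q0} → {q0}.
The final set {q0} contains no accepting state.

No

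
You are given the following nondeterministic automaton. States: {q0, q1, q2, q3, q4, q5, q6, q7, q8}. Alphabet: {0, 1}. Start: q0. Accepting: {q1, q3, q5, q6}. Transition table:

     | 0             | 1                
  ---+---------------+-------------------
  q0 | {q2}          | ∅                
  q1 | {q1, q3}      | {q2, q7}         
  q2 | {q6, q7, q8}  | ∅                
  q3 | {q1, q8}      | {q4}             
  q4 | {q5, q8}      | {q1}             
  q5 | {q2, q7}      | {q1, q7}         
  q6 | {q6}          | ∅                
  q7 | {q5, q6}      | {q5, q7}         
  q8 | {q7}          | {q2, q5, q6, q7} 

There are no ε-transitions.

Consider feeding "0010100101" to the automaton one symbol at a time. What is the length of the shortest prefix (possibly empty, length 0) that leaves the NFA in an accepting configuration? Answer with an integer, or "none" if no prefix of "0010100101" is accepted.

Start in {q0}.
Read '0': q0→{q2}; now {q2}.
Read '0': q2→{q6, q7, q8}; now {q6, q7, q8}.
None of the earlier sets intersect F, but {q6, q7, q8} does.

2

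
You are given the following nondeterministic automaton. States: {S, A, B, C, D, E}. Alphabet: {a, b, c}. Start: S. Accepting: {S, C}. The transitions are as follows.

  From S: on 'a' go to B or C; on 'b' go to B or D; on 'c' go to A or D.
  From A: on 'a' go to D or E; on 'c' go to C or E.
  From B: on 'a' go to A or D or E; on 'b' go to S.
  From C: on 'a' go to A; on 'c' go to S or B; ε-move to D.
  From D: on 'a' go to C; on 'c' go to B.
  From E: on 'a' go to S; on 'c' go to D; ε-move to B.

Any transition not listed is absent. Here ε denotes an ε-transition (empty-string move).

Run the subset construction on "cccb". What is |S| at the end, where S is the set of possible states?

3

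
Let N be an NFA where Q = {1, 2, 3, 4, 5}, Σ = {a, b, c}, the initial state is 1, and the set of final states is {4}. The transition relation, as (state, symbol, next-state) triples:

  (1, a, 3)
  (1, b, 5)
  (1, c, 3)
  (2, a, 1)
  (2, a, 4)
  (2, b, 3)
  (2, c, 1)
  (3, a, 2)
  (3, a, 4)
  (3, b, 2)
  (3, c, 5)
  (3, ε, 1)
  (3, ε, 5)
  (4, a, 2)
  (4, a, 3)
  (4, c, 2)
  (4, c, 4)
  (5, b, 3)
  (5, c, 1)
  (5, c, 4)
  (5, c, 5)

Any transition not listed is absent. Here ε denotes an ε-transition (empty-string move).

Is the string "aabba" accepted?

Start in {1}.
Read 'a': 1→{3}; union {3}; ε-closure = {1, 3, 5}.
Read 'a': 1→{3}, 3→{2, 4}, 5→∅; union {2, 3, 4}; ε-closure = {1, 2, 3, 4, 5}.
Read 'b': 1→{5}, 2→{3}, 3→{2}, 4→∅, 5→{3}; union {2, 3, 5}; ε-closure = {1, 2, 3, 5}.
Read 'b': 1→{5}, 2→{3}, 3→{2}, 5→{3}; union {2, 3, 5}; ε-closure = {1, 2, 3, 5}.
Read 'a': 1→{3}, 2→{1, 4}, 3→{2, 4}, 5→∅; union {1, 2, 3, 4}; ε-closure = {1, 2, 3, 4, 5}.
The final set {1, 2, 3, 4, 5} contains the accepting state 4.

Yes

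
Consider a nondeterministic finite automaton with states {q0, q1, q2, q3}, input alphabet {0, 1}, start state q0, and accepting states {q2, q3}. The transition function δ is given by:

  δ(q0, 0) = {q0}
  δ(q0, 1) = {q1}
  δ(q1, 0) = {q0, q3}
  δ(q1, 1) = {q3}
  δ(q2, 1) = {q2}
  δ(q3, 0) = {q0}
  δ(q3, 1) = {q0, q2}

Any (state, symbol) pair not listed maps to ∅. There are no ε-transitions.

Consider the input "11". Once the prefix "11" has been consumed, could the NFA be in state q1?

Start in {q0}.
Read '1': {q0} → {q1}.
Read '1': {q1} → {q3}.
State q1 is not in {q3}.

No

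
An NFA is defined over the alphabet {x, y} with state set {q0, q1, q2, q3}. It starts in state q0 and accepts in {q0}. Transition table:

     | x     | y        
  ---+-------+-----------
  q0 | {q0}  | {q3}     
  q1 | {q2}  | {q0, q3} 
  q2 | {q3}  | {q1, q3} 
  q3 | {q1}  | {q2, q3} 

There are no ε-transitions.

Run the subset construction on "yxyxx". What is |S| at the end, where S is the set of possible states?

Start in {q0}.
Read 'y': q0→{q3}; now {q3}.
Read 'x': q3→{q1}; now {q1}.
Read 'y': q1→{q0, q3}; now {q0, q3}.
Read 'x': q0→{q0}, q3→{q1}; now {q0, q1}.
Read 'x': q0→{q0}, q1→{q2}; now {q0, q2}.
That set has 2 states.

2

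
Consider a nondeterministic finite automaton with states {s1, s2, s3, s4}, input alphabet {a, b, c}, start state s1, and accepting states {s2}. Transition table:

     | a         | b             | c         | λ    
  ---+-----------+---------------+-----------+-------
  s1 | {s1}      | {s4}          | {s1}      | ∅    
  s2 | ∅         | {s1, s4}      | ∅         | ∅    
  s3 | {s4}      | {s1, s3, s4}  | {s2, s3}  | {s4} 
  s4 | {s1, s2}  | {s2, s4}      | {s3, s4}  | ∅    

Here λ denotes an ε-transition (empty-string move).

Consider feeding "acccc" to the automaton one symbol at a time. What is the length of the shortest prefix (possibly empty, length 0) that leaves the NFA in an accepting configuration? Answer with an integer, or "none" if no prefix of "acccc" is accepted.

none

Start in {s1}.
Read 'a': s1→{s1}; now {s1}.
Read 'c': s1→{s1}; now {s1}.
Read 'c': s1→{s1}; now {s1}.
Read 'c': s1→{s1}; now {s1}.
Read 'c': s1→{s1}; now {s1}.
No reachable set along the way intersects F.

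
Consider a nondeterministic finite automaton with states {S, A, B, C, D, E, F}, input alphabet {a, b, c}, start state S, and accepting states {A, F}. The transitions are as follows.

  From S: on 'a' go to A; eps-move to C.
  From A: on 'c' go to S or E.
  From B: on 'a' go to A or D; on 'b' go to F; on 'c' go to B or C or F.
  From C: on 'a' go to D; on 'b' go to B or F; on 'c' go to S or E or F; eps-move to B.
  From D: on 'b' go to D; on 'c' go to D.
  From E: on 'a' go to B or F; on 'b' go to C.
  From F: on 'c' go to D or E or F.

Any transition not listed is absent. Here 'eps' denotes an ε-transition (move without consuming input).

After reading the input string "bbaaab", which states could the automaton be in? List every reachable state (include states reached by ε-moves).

∅

Start: ε-closure({S}) = {S, B, C}.
Read 'b': S→∅, B→{F}, C→{B, F}; now {B, F}.
Read 'b': B→{F}, F→∅; now {F}.
Read 'a': F→∅; now ∅.
The set is empty and remains empty for the remaining 3 symbols.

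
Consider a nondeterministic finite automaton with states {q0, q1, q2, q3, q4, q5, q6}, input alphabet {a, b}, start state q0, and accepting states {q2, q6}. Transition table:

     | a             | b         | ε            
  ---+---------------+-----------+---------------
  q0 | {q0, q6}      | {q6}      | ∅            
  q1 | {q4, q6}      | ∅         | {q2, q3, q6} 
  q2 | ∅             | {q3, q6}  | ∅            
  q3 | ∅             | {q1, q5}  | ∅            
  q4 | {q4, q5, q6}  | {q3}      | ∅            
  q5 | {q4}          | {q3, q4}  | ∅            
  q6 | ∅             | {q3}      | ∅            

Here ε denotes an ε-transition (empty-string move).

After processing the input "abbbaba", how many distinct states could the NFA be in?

Start in {q0}.
Read 'a': q0→{q0, q6}; now {q0, q6}.
Read 'b': q0→{q6}, q6→{q3}; now {q3, q6}.
Read 'b': q3→{q1, q5}, q6→{q3}; union {q1, q3, q5}; ε-closure = {q1, q2, q3, q5, q6}.
Read 'b': q1→∅, q2→{q3, q6}, q3→{q1, q5}, q5→{q3, q4}, q6→{q3}; union {q1, q3, q4, q5, q6}; ε-closure = {q1, q2, q3, q4, q5, q6}.
Read 'a': q1→{q4, q6}, q2→∅, q3→∅, q4→{q4, q5, q6}, q5→{q4}, q6→∅; now {q4, q5, q6}.
Read 'b': q4→{q3}, q5→{q3, q4}, q6→{q3}; now {q3, q4}.
Read 'a': q3→∅, q4→{q4, q5, q6}; now {q4, q5, q6}.
That set has 3 states.

3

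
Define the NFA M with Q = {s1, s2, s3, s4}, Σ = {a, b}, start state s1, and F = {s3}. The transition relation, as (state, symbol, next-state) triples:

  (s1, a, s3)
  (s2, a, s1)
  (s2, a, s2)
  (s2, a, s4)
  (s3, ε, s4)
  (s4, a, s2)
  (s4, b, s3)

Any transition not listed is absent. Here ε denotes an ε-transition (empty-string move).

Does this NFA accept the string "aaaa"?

Yes

Start in {s1}.
Read 'a': {s1} → {s3, s4}.
Read 'a': {s3, s4} → {s2}.
Read 'a': {s2} → {s1, s2, s4}.
Read 'a': {s1, s2, s4} → {s1, s2, s3, s4}.
The final set {s1, s2, s3, s4} contains the accepting state s3.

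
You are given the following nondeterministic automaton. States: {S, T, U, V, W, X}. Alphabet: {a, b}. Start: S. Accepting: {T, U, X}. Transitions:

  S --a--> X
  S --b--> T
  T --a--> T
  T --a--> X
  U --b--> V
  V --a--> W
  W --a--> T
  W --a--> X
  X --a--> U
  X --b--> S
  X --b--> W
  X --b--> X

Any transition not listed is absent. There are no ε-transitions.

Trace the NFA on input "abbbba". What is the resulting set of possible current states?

Start in {S}.
Read 'a': {S} → {X}.
Read 'b': {X} → {S, W, X}.
Read 'b': {S, W, X} → {S, T, W, X}.
Read 'b': {S, T, W, X} → {S, T, W, X}.
Read 'b': {S, T, W, X} → {S, T, W, X}.
Read 'a': {S, T, W, X} → {T, U, X}.

{T, U, X}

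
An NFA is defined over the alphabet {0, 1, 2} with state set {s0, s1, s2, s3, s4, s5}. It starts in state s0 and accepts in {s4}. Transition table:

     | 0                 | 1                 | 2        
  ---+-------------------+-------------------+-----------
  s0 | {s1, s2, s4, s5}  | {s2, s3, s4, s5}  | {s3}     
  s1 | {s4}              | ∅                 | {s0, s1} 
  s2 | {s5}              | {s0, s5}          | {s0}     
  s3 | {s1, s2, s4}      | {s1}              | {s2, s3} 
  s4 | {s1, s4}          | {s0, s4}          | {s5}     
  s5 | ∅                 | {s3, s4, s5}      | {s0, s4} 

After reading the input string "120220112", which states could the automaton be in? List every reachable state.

Start in {s0}.
Read '1': s0→{s2, s3, s4, s5}; now {s2, s3, s4, s5}.
Read '2': s2→{s0}, s3→{s2, s3}, s4→{s5}, s5→{s0, s4}; now {s0, s2, s3, s4, s5}.
Read '0': s0→{s1, s2, s4, s5}, s2→{s5}, s3→{s1, s2, s4}, s4→{s1, s4}, s5→∅; now {s1, s2, s4, s5}.
Read '2': s1→{s0, s1}, s2→{s0}, s4→{s5}, s5→{s0, s4}; now {s0, s1, s4, s5}.
Read '2': s0→{s3}, s1→{s0, s1}, s4→{s5}, s5→{s0, s4}; now {s0, s1, s3, s4, s5}.
Read '0': s0→{s1, s2, s4, s5}, s1→{s4}, s3→{s1, s2, s4}, s4→{s1, s4}, s5→∅; now {s1, s2, s4, s5}.
Read '1': s1→∅, s2→{s0, s5}, s4→{s0, s4}, s5→{s3, s4, s5}; now {s0, s3, s4, s5}.
Read '1': s0→{s2, s3, s4, s5}, s3→{s1}, s4→{s0, s4}, s5→{s3, s4, s5}; now {s0, s1, s2, s3, s4, s5}.
Read '2': s0→{s3}, s1→{s0, s1}, s2→{s0}, s3→{s2, s3}, s4→{s5}, s5→{s0, s4}; now {s0, s1, s2, s3, s4, s5}.

{s0, s1, s2, s3, s4, s5}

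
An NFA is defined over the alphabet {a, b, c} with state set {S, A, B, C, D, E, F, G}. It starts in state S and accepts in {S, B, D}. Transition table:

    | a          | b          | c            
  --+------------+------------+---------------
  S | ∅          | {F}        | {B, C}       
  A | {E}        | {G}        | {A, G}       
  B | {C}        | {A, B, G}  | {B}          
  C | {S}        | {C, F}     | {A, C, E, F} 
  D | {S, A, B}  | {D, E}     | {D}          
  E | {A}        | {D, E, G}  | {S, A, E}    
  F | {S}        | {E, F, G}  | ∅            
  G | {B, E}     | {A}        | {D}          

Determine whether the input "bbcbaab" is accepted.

Yes

Start in {S}.
Read 'b': S→{F}; now {F}.
Read 'b': F→{E, F, G}; now {E, F, G}.
Read 'c': E→{S, A, E}, F→∅, G→{D}; now {S, A, D, E}.
Read 'b': S→{F}, A→{G}, D→{D, E}, E→{D, E, G}; now {D, E, F, G}.
Read 'a': D→{S, A, B}, E→{A}, F→{S}, G→{B, E}; now {S, A, B, E}.
Read 'a': S→∅, A→{E}, B→{C}, E→{A}; now {A, C, E}.
Read 'b': A→{G}, C→{C, F}, E→{D, E, G}; now {C, D, E, F, G}.
The final set {C, D, E, F, G} contains the accepting state D.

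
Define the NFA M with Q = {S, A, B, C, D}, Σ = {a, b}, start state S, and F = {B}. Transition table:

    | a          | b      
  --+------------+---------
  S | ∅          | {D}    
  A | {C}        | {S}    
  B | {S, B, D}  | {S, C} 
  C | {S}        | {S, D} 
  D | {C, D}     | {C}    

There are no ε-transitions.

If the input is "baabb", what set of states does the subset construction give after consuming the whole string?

Start in {S}.
Read 'b': {S} → {D}.
Read 'a': {D} → {C, D}.
Read 'a': {C, D} → {S, C, D}.
Read 'b': {S, C, D} → {S, C, D}.
Read 'b': {S, C, D} → {S, C, D}.

{S, C, D}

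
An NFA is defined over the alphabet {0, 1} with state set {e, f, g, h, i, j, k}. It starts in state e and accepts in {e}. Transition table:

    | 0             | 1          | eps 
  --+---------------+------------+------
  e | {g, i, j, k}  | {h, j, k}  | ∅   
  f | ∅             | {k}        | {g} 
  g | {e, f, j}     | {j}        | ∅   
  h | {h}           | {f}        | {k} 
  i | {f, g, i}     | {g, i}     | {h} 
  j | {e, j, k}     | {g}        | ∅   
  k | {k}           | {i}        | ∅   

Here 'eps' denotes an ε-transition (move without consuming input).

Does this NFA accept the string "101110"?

Start in {e}.
Read '1': e→{h, j, k}; now {h, j, k}.
Read '0': h→{h}, j→{e, j, k}, k→{k}; now {e, h, j, k}.
Read '1': e→{h, j, k}, h→{f}, j→{g}, k→{i}; now {f, g, h, i, j, k}.
Read '1': f→{k}, g→{j}, h→{f}, i→{g, i}, j→{g}, k→{i}; union {f, g, i, j, k}; ε-closure = {f, g, h, i, j, k}.
Read '1': f→{k}, g→{j}, h→{f}, i→{g, i}, j→{g}, k→{i}; union {f, g, i, j, k}; ε-closure = {f, g, h, i, j, k}.
Read '0': f→∅, g→{e, f, j}, h→{h}, i→{f, g, i}, j→{e, j, k}, k→{k}; now {e, f, g, h, i, j, k}.
The final set {e, f, g, h, i, j, k} contains the accepting state e.

Yes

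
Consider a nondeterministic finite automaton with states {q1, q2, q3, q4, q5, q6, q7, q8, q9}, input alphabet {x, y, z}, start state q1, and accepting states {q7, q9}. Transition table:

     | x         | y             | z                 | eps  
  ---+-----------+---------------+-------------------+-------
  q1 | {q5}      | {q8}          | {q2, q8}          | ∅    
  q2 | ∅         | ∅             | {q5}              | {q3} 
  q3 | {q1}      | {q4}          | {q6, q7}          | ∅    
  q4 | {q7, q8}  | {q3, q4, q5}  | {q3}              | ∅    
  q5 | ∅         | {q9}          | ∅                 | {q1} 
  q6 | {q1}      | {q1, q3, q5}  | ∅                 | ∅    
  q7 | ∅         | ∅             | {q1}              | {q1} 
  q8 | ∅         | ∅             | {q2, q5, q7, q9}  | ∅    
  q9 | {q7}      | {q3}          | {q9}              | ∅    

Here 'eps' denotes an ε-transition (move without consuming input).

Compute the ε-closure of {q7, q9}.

Begin with {q7, q9}.
ε-move q7 → q1; add q1.

{q1, q7, q9}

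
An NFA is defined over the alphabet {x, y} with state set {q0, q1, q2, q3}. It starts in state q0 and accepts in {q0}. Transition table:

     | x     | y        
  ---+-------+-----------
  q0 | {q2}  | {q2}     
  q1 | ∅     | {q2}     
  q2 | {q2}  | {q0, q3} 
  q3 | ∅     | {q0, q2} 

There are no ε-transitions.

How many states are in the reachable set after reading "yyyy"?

Start in {q0}.
Read 'y': q0→{q2}; now {q2}.
Read 'y': q2→{q0, q3}; now {q0, q3}.
Read 'y': q0→{q2}, q3→{q0, q2}; now {q0, q2}.
Read 'y': q0→{q2}, q2→{q0, q3}; now {q0, q2, q3}.
That set has 3 states.

3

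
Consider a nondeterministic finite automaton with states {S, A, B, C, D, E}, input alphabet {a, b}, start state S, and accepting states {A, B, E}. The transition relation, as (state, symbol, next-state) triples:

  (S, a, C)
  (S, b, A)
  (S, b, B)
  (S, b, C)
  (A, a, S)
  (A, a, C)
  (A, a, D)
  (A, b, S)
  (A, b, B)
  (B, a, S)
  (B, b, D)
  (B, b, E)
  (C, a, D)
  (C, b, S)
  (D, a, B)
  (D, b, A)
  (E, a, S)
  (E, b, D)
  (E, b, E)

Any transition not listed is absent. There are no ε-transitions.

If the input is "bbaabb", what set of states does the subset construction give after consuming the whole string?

{S, A, B, C, D, E}

Start in {S}.
Read 'b': {S} → {A, B, C}.
Read 'b': {A, B, C} → {S, B, D, E}.
Read 'a': {S, B, D, E} → {S, B, C}.
Read 'a': {S, B, C} → {S, C, D}.
Read 'b': {S, C, D} → {S, A, B, C}.
Read 'b': {S, A, B, C} → {S, A, B, C, D, E}.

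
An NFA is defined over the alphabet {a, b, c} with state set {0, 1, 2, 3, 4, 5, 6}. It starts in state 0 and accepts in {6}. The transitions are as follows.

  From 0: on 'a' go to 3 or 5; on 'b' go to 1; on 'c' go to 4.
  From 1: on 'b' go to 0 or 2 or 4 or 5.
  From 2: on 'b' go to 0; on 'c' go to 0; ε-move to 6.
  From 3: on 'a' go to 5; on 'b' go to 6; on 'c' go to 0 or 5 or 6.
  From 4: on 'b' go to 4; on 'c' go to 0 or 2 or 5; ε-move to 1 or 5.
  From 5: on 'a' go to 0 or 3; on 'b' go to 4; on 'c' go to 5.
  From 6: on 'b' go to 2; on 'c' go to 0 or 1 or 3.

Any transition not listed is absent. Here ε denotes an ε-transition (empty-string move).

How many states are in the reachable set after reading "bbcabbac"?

Start in {0}.
Read 'b': {0} → {1}.
Read 'b': {1} → {0, 1, 2, 4, 5, 6}.
Read 'c': {0, 1, 2, 4, 5, 6} → {0, 1, 2, 3, 4, 5, 6}.
Read 'a': {0, 1, 2, 3, 4, 5, 6} → {0, 3, 5}.
Read 'b': {0, 3, 5} → {1, 4, 5, 6}.
Read 'b': {1, 4, 5, 6} → {0, 1, 2, 4, 5, 6}.
Read 'a': {0, 1, 2, 4, 5, 6} → {0, 3, 5}.
Read 'c': {0, 3, 5} → {0, 1, 4, 5, 6}.
That set has 5 states.

5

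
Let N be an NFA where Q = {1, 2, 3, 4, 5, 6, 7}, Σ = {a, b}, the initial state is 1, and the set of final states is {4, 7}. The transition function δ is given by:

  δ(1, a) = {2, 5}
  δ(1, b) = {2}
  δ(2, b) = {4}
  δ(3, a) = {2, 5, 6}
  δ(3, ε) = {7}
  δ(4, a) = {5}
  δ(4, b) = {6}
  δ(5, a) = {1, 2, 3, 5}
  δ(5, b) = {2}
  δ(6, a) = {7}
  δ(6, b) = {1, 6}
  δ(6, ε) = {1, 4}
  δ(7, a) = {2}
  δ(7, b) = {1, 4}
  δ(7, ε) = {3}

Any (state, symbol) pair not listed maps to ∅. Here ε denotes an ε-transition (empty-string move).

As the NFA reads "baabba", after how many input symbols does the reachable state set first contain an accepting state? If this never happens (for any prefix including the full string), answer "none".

Start in {1}.
Read 'b': 1→{2}; now {2}.
Read 'a': 2→∅; now ∅.
The set is empty and remains empty for the remaining 4 symbols.
No reachable set along the way intersects F.

none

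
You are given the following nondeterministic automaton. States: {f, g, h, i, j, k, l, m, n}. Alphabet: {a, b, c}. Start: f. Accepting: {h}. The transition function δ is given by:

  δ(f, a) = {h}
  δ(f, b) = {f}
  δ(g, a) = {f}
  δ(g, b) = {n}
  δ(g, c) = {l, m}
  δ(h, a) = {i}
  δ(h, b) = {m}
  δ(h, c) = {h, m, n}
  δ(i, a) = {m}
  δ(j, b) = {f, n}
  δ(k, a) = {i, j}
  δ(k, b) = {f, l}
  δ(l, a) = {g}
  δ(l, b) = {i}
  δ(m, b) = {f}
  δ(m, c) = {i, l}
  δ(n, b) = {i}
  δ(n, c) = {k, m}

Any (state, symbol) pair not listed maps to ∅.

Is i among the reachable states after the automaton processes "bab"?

No

Start in {f}.
Read 'b': {f} → {f}.
Read 'a': {f} → {h}.
Read 'b': {h} → {m}.
State i is not in {m}.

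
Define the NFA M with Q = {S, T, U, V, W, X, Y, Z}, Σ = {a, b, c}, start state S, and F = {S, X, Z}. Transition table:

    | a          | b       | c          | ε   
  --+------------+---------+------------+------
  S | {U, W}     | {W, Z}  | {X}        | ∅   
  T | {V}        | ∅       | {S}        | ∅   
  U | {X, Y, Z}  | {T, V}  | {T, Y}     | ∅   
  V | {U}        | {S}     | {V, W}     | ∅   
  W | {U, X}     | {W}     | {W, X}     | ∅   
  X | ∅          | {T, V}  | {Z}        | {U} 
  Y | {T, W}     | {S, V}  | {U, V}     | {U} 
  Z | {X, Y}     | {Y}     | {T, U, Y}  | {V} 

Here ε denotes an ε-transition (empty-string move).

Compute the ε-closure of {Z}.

Begin with {Z}.
ε-move Z → V; add V.

{V, Z}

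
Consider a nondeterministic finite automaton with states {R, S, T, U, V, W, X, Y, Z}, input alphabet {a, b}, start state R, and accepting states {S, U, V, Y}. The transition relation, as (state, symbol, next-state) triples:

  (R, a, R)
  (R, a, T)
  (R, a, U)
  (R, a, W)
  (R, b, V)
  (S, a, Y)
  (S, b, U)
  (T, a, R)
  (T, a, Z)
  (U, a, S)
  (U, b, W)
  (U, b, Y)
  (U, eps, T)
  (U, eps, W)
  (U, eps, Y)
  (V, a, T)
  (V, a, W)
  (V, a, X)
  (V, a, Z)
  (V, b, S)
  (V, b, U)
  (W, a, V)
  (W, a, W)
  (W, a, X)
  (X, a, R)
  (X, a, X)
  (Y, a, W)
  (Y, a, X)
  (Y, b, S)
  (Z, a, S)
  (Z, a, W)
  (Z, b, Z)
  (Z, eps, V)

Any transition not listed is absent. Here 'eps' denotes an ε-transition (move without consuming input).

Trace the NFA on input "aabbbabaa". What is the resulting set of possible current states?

{R, S, T, U, V, W, X, Y, Z}

Start in {R}.
Read 'a': R→{R, T, U, W}; union {R, T, U, W}; ε-closure = {R, T, U, W, Y}.
Read 'a': R→{R, T, U, W}, T→{R, Z}, U→{S}, W→{V, W, X}, Y→{W, X}; union {R, S, T, U, V, W, X, Z}; ε-closure = {R, S, T, U, V, W, X, Y, Z}.
Read 'b': R→{V}, S→{U}, T→∅, U→{W, Y}, V→{S, U}, W→∅, X→∅, Y→{S}, Z→{Z}; union {S, U, V, W, Y, Z}; ε-closure = {S, T, U, V, W, Y, Z}.
Read 'b': S→{U}, T→∅, U→{W, Y}, V→{S, U}, W→∅, Y→{S}, Z→{Z}; union {S, U, W, Y, Z}; ε-closure = {S, T, U, V, W, Y, Z}.
Read 'b': S→{U}, T→∅, U→{W, Y}, V→{S, U}, W→∅, Y→{S}, Z→{Z}; union {S, U, W, Y, Z}; ε-closure = {S, T, U, V, W, Y, Z}.
Read 'a': S→{Y}, T→{R, Z}, U→{S}, V→{T, W, X, Z}, W→{V, W, X}, Y→{W, X}, Z→{S, W}; now {R, S, T, V, W, X, Y, Z}.
Read 'b': R→{V}, S→{U}, T→∅, V→{S, U}, W→∅, X→∅, Y→{S}, Z→{Z}; union {S, U, V, Z}; ε-closure = {S, T, U, V, W, Y, Z}.
Read 'a': S→{Y}, T→{R, Z}, U→{S}, V→{T, W, X, Z}, W→{V, W, X}, Y→{W, X}, Z→{S, W}; now {R, S, T, V, W, X, Y, Z}.
Read 'a': R→{R, T, U, W}, S→{Y}, T→{R, Z}, V→{T, W, X, Z}, W→{V, W, X}, X→{R, X}, Y→{W, X}, Z→{S, W}; now {R, S, T, U, V, W, X, Y, Z}.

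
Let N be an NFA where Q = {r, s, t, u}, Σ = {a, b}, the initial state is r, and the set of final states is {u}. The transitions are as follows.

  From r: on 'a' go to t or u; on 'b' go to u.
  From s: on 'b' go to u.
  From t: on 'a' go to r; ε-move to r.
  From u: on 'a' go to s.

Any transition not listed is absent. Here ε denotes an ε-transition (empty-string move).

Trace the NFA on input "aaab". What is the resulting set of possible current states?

{u}

Start in {r}.
Read 'a': r→{t, u}; union {t, u}; ε-closure = {r, t, u}.
Read 'a': r→{t, u}, t→{r}, u→{s}; now {r, s, t, u}.
Read 'a': r→{t, u}, s→∅, t→{r}, u→{s}; now {r, s, t, u}.
Read 'b': r→{u}, s→{u}, t→∅, u→∅; now {u}.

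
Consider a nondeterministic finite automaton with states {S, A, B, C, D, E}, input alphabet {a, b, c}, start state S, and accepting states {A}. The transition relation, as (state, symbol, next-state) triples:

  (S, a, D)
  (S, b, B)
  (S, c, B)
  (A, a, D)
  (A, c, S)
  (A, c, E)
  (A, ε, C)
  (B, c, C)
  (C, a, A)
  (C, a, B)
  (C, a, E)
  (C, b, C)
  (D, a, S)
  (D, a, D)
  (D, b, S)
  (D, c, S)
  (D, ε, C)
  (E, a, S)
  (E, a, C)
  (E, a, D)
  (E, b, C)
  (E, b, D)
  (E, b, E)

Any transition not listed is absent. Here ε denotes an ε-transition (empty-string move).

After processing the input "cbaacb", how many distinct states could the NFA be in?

0

Start in {S}.
Read 'c': S→{B}; now {B}.
Read 'b': B→∅; now ∅.
The set is empty and remains empty for the remaining 4 symbols.
That set has 0 states.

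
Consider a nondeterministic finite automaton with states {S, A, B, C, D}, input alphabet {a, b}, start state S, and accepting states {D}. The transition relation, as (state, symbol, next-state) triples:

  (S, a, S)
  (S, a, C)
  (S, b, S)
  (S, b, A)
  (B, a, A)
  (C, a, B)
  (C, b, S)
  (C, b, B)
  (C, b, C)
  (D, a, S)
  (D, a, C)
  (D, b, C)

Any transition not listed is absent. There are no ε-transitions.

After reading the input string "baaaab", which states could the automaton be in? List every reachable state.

Start in {S}.
Read 'b': {S} → {S, A}.
Read 'a': {S, A} → {S, C}.
Read 'a': {S, C} → {S, B, C}.
Read 'a': {S, B, C} → {S, A, B, C}.
Read 'a': {S, A, B, C} → {S, A, B, C}.
Read 'b': {S, A, B, C} → {S, A, B, C}.

{S, A, B, C}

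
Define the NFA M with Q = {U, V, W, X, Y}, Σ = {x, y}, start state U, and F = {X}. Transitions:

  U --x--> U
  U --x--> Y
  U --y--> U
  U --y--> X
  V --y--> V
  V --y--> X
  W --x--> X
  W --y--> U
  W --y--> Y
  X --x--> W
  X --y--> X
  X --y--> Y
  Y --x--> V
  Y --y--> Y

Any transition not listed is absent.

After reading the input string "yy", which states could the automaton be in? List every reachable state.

{U, X, Y}

Start in {U}.
Read 'y': U→{U, X}; now {U, X}.
Read 'y': U→{U, X}, X→{X, Y}; now {U, X, Y}.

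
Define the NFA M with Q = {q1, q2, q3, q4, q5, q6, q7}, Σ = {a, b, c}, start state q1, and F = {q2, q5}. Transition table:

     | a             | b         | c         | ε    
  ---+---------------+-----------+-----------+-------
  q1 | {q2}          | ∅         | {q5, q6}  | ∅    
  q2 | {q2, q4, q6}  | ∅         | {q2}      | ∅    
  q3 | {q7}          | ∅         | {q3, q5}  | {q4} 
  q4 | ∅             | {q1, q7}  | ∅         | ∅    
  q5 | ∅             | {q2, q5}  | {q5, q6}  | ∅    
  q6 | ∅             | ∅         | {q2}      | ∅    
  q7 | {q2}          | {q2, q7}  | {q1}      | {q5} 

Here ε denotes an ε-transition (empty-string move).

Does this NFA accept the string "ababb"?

Start in {q1}.
Read 'a': q1→{q2}; now {q2}.
Read 'b': q2→∅; now ∅.
The set is empty and remains empty for the remaining 3 symbols.
The final set ∅ contains no accepting state.

No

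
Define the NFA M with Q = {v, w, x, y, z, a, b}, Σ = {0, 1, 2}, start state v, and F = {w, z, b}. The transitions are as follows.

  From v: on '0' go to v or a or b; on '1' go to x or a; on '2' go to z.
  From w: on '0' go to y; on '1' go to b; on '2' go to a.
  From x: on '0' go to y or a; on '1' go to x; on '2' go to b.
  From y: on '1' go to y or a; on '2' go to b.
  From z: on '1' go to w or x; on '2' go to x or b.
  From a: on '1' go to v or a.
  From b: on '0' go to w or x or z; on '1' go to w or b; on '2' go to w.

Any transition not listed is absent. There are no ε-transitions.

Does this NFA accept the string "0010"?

Yes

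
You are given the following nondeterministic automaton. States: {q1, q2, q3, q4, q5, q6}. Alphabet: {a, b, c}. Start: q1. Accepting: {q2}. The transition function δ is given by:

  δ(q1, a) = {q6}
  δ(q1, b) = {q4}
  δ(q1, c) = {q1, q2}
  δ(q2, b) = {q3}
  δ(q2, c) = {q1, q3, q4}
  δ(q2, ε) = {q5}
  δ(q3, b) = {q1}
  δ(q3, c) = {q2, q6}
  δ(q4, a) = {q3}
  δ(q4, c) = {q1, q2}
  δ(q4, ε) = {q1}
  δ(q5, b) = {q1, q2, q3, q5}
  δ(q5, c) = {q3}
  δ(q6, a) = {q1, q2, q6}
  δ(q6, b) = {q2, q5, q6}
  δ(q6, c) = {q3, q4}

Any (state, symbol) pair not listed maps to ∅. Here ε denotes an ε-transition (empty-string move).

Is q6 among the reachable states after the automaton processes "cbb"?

No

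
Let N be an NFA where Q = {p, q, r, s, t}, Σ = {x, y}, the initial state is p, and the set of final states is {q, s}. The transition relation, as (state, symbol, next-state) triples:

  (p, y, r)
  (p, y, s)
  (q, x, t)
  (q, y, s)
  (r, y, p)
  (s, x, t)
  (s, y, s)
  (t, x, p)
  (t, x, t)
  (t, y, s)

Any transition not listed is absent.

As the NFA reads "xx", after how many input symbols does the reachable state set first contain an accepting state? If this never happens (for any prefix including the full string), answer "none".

none

Start in {p}.
Read 'x': {p} → ∅.
The set is empty and remains empty for the remaining 1 symbol.
No reachable set along the way intersects F.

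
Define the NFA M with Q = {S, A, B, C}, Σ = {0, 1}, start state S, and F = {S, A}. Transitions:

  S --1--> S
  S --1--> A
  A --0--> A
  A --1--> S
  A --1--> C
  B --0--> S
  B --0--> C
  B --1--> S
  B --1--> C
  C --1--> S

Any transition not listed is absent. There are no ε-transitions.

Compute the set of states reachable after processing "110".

Start in {S}.
Read '1': {S} → {S, A}.
Read '1': {S, A} → {S, A, C}.
Read '0': {S, A, C} → {A}.

{A}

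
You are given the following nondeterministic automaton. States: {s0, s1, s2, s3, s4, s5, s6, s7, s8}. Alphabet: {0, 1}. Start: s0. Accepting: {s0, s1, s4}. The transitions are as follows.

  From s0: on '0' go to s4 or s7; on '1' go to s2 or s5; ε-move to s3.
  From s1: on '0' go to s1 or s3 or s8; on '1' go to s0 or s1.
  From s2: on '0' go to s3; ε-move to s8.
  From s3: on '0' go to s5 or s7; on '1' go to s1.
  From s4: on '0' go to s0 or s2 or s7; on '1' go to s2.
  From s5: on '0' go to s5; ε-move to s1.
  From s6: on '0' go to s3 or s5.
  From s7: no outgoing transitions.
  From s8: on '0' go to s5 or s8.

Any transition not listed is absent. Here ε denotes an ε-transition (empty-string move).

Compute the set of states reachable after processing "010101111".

{s0, s1, s2, s3, s5, s8}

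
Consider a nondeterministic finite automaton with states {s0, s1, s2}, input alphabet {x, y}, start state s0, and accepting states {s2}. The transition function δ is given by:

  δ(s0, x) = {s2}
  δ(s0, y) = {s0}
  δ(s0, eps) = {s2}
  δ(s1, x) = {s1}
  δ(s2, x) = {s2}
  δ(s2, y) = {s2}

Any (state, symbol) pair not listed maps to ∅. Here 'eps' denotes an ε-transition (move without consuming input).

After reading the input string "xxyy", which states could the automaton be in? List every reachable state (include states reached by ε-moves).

{s2}

Start: ε-closure({s0}) = {s0, s2}.
Read 'x': s0→{s2}, s2→{s2}; now {s2}.
Read 'x': s2→{s2}; now {s2}.
Read 'y': s2→{s2}; now {s2}.
Read 'y': s2→{s2}; now {s2}.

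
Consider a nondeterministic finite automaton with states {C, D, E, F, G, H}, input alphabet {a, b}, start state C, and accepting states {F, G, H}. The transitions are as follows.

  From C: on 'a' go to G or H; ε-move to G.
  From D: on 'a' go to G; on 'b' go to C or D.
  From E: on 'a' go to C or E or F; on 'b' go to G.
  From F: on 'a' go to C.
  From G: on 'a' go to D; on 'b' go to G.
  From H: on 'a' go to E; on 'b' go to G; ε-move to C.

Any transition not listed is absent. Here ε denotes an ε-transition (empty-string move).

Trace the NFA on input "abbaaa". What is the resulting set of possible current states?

{C, D, E, F, G, H}

Start: ε-closure({C}) = {C, G}.
Read 'a': {C, G} → {C, D, G, H}.
Read 'b': {C, D, G, H} → {C, D, G}.
Read 'b': {C, D, G} → {C, D, G}.
Read 'a': {C, D, G} → {C, D, G, H}.
Read 'a': {C, D, G, H} → {C, D, E, G, H}.
Read 'a': {C, D, E, G, H} → {C, D, E, F, G, H}.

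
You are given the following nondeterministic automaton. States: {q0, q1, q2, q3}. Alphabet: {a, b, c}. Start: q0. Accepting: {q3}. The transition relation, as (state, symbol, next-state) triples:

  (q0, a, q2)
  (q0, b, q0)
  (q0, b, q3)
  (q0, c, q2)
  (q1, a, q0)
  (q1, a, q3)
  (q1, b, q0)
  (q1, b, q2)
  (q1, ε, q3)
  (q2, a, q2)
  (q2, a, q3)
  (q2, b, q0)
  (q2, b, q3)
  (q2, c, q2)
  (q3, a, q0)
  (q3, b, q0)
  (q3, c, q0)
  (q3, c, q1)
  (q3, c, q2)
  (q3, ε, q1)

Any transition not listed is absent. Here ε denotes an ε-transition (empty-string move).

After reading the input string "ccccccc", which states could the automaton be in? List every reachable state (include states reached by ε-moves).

{q2}

Start in {q0}.
Read 'c': q0→{q2}; now {q2}.
Read 'c': q2→{q2}; now {q2}.
Read 'c': q2→{q2}; now {q2}.
Read 'c': q2→{q2}; now {q2}.
Read 'c': q2→{q2}; now {q2}.
Read 'c': q2→{q2}; now {q2}.
Read 'c': q2→{q2}; now {q2}.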